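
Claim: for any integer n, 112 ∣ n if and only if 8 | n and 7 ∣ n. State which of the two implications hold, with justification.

(⇒) holds; (⇐) fails.

(⇒) If 112 ∣ n, write n = 112q. Since 112 = 14·8, n = 8·(14q), so 8 ∣ n; and since 112 = 16·7, n = 7·(16q), so 7 ∣ n.

(⇐) This fails: take n = 56. Both 8 ∣ 56 and 7 ∣ 56, yet 56 is not a multiple of 112 (since 56 = 0·112 + 56), so 112 ∤ 56.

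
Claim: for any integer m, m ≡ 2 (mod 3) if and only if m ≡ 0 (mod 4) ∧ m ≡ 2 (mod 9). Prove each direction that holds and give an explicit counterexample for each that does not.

[⇒] This fails: m = 32 gives 32 ≡ 2 (mod 3) but 32 ≡ 5 (mod 9), so the conjunction on the right does not hold.

[⇐] Conversely, if m ≡ 0 (mod 4) and m ≡ 2 (mod 9), then by the Chinese remainder theorem m ≡ 20 (mod 36). Since 20 ≡ 2 (mod 3) and 3 ∣ 36, we get m ≡ 2 (mod 3).

(⇒) fails; (⇐) holds.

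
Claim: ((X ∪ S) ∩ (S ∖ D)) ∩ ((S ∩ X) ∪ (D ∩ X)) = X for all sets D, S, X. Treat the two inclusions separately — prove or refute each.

The sets are not equal: only the forward inclusion holds.

Reverse inclusion. This inclusion fails. Take D = ∅, S = ∅, X = {1}; then 1 ∈ X but 1 ∉ ((X ∪ S) ∩ (S ∖ D)) ∩ ((S ∩ X) ∪ (D ∩ X)).

Forward inclusion. Let x ∈ ((X ∪ S) ∩ (S ∖ D)) ∩ ((S ∩ X) ∪ (D ∩ X)). Then x ∈ S ∩ X and x ∉ D, from which x ∈ X.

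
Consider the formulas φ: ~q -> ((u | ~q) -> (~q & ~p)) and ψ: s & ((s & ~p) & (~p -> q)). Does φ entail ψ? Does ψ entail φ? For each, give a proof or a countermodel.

Only the reverse direction holds.

(⇒) This fails. Under u = F, q = F, p = F, s = F, the left side is true but the right side is false.

(⇐) Assume the antecedent. If u is true, the antecedent forces (u = T, q = T, p = F, s = T), and ~q -> ((u | ~q) -> (~q & ~p)) holds there. If u is false, the antecedent forces (u = F, q = T, p = F, s = T), and ~q -> ((u | ~q) -> (~q & ~p)) holds there. Either way ~q -> ((u | ~q) -> (~q & ~p)) holds.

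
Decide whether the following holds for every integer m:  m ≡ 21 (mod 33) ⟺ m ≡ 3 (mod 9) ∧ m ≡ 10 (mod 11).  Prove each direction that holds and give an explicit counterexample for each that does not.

Only the converse holds.

[⇒] This fails: m = 54 gives 54 ≡ 21 (mod 33) but 54 ≡ 0 (mod 9), so the conjunction on the right does not hold.

[⇐] Conversely, if m ≡ 3 (mod 9) and m ≡ 10 (mod 11), then by the Chinese remainder theorem m ≡ 21 (mod 99). Since 21 ≡ 21 (mod 33) and 33 ∣ 99, we get m ≡ 21 (mod 33).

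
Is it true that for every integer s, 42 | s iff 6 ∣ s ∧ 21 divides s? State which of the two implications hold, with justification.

(⟹) If 42 ∣ s, write s = 42q. Since 42 = 7·6, s = 6·(7q), so 6 ∣ s; and since 42 = 2·21, s = 21·(2q), so 21 ∣ s.

(⟸) Suppose 6 ∣ s and 21 ∣ s. Any common multiple of 6 and 21 is a multiple of their lcm; here lcm(6, 21) = 6·21/gcd(6, 21) = 126/3 = 42, so 42 ∣ s.

Both directions hold.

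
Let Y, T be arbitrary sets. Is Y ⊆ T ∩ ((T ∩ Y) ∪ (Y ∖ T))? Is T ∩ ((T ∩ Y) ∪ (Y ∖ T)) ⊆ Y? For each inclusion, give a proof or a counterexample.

(⊇) Let x ∈ T ∩ ((T ∩ Y) ∪ (Y ∖ T)). Then x ∈ Y ∩ T, from which x ∈ Y.

(⊆) This inclusion fails. Take Y = {1}, T = ∅; then 1 ∈ Y but 1 ∉ T ∩ ((T ∩ Y) ∪ (Y ∖ T)).

(⊆) fails; (⊇) holds.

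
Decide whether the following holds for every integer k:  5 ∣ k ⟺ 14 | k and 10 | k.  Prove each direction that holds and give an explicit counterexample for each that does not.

(→) This fails: take k = 5. Certainly 5 ∣ 5, but 14 ∤ 5.

(←) Suppose 14 ∣ k and 10 ∣ k. Any common multiple of 14 and 10 is a multiple of their lcm; here lcm(14, 10) = 14·10/gcd(14, 10) = 140/2 = 70, so 70 ∣ k. Since 5 ∣ 70, it follows that 5 ∣ k.

(⇒) fails; (⇐) holds.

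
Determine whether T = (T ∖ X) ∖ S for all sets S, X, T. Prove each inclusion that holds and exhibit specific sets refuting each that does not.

Only the reverse inclusion holds.

(⊇) Let x ∈ (T ∖ X) ∖ S. Then x ∈ T and x ∉ S, X, from which x ∈ T.

(⊆) This inclusion fails. Take S = {1}, X = ∅, T = {1}; then 1 ∈ T but 1 ∉ (T ∖ X) ∖ S.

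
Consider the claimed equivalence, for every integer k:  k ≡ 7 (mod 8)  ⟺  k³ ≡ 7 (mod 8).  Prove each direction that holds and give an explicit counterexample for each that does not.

Equivalent; both directions hold.

(⇒) Suppose k ≡ 7 (mod 8). Write k = 8j + 7. Then (8j + 7)³ = 512j³ + 1344j² + 1176j + 343 = 8(64j³ + 168j² + 147j + 42) + 7, so k³ ≡ 7 (mod 8).

(⇐) Conversely, suppose k³ ≡ 7 (mod 8). The only residue r in {0, …, 7} with r³ ≡ 7 (mod 8) is r = 7, so k ≡ 7 (mod 8).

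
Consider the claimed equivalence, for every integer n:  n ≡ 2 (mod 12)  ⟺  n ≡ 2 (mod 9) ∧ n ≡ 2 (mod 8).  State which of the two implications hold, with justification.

(⇒) fails; (⇐) holds.

(→) This fails: n = 38 gives 38 ≡ 2 (mod 12) but 38 ≡ 6 (mod 8), so the conjunction on the right does not hold.

(←) Conversely, if n ≡ 2 (mod 9) and n ≡ 2 (mod 8), then by the Chinese remainder theorem n ≡ 2 (mod 72). Since 2 ≡ 2 (mod 12) and 12 ∣ 72, we get n ≡ 2 (mod 12).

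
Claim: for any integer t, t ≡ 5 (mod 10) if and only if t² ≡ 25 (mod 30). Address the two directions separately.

(⇒) fails; (⇐) holds.

[⇒] This fails: take t = 15. Then 15 ≡ 5 (mod 10), but 15² = 225 ≡ 15 (mod 30), not 25.

[⇐] Conversely, the residues r modulo 30 with r² ≡ 25 (mod 30) are exactly {5, 25}, and each is ≡ 5 (mod 10).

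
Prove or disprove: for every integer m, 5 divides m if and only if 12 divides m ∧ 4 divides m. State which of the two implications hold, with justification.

(→) This fails: take m = 5. Certainly 5 ∣ 5, but 12 ∤ 5.

(←) This fails: take m = 12. Both 12 ∣ 12 and 4 ∣ 12, yet 12 is not a multiple of 5 (since 12 = 2·5 + 2), so 5 ∤ 12.

(⇒) fails and (⇐) fails.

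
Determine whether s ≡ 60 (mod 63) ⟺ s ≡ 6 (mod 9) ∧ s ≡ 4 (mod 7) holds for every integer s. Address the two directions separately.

Both directions hold; the statement is true.

(→) Suppose s ≡ 60 (mod 63); write s = 63j + 60. Since 9 ∣ 63, reducing mod 9 gives s ≡ 60 ≡ 6 (mod 9); since 7 ∣ 63, reducing mod 7 gives s ≡ 60 ≡ 4 (mod 7).

(←) Conversely, if s ≡ 6 (mod 9) and s ≡ 4 (mod 7), then by the Chinese remainder theorem s ≡ 60 (mod 63). This is exactly s ≡ 60 (mod 63).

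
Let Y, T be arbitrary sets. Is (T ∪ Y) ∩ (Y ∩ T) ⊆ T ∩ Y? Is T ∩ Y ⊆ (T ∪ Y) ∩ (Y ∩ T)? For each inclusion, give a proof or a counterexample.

Both inclusions hold; the sets are equal.

(⟹) Let x ∈ (T ∪ Y) ∩ (Y ∩ T). Then x ∈ Y ∩ T, from which x ∈ T ∩ Y.

(⟸) Let x ∈ T ∩ Y. Then x ∈ Y ∩ T, from which x ∈ (T ∪ Y) ∩ (Y ∩ T).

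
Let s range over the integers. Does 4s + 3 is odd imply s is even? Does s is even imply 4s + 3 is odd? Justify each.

[⇒] This fails: take s = 7. Then 4s + 3 = 31, which is odd, yet s = 7 is odd, not even.

[⇐] Suppose s is even. Since 4 is even, 4s is even for every s, so 4s + 3 has the same parity as 3, which is odd. Hence 4s + 3 is odd.

Not equivalent: only (⇐) holds.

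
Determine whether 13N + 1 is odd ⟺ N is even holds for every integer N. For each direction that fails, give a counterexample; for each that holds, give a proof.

Both directions hold; the statement is true.

(⟹) Suppose 13N + 1 is odd. Since 13 is odd, 13N and N have the same parity, so 13N + 1 ≡ N + 1 (mod 2). As 1 is odd, 13N + 1 is odd exactly when N is even. Thus N is even.

(⟸) Conversely, suppose N is even; write N = 2j. Then 13N + 1 = 13·(2j) + 1 = 2·13j + 1, which is odd.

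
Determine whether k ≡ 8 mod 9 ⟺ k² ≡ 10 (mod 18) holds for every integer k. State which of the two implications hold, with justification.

Neither implication holds.

(→) This fails: take k = 17. Then 17 ≡ 8 (mod 9), but 17² = 289 ≡ 1 (mod 18), not 10.

(←) This fails: take k = 10. Then 10² = 100 ≡ 10 (mod 18), yet 10 ≡ 1 (mod 9), not 8.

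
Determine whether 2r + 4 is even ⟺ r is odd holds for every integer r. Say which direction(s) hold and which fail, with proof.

The forward direction fails; the converse holds.

(⇒) This fails: take r = 4. Then 2r + 4 = 12, which is even, yet r = 4 is even, not odd.

(⇐) Suppose r is odd. Since 2 is even, 2r is even for every r, so 2r + 4 has the same parity as 4, which is even. Hence 2r + 4 is even.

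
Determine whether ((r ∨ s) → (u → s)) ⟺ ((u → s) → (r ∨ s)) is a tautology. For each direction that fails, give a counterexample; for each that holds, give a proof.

Neither implication holds.

(→) This fails. Under u = F, r = F, s = F, the left side is true but the right side is false.

(←) This fails. Under u = T, r = T, s = F, the left side is false but the right side is true.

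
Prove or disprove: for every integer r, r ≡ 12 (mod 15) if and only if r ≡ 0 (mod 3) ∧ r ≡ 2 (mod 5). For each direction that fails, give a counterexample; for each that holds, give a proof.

(⇐) If r ≡ 0 (mod 3) and r ≡ 2 (mod 5), then by the Chinese remainder theorem r ≡ 12 (mod 15). This is exactly r ≡ 12 (mod 15).

(⇒) Suppose r ≡ 12 (mod 15); write r = 15j + 12. Since 3 ∣ 15, reducing mod 3 gives r ≡ 12 ≡ 0 (mod 3); since 5 ∣ 15, reducing mod 5 gives r ≡ 12 ≡ 2 (mod 5).

Both directions hold; the statement is true.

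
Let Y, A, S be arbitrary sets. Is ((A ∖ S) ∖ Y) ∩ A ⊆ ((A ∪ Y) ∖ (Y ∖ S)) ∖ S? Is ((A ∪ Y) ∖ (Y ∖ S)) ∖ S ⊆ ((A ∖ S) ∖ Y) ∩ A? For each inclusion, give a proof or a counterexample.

(⟹) Let x ∈ ((A ∖ S) ∖ Y) ∩ A. Then x ∈ A and x ∉ Y, S, from which x ∈ ((A ∪ Y) ∖ (Y ∖ S)) ∖ S.

(⟸) Let x ∈ ((A ∪ Y) ∖ (Y ∖ S)) ∖ S. Then x ∈ A and x ∉ Y, S, from which x ∈ ((A ∖ S) ∖ Y) ∩ A.

Both inclusions hold; the sets are equal.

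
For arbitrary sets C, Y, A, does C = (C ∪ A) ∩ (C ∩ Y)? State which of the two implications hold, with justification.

Only the reverse inclusion holds.

(⊆) This inclusion fails. Take C = {1}, Y = ∅, A = ∅; then 1 ∈ C but 1 ∉ (C ∪ A) ∩ (C ∩ Y).

(⊇) Let x ∈ (C ∪ A) ∩ (C ∩ Y). Then either x ∈ C ∩ Y and x ∉ A; or x ∈ C ∩ Y ∩ A. In each case x ∈ C, so (C ∪ A) ∩ (C ∩ Y) ⊆ C.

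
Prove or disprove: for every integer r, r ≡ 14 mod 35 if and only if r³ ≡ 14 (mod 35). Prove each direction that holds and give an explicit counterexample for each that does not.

Converse. Suppose r³ ≡ 14 (mod 35). The only residue r in {0, …, 34} with r³ ≡ 14 (mod 35) is r = 14, so r ≡ 14 (mod 35).

Forward direction. Suppose r ≡ 14 mod 35. Write r = 35j + 14. Then (35j + 14)³ = 42875j³ + 51450j² + 20580j + 2744 = 35(1225j³ + 1470j² + 588j + 78) + 14, so r³ ≡ 14 (mod 35).

Equivalent; both directions hold.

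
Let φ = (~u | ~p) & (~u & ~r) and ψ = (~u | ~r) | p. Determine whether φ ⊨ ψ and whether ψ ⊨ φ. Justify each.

Only the forward direction holds.

(⇒) Assume the antecedent. If r is true, the antecedent cannot hold. If r is false, (~u | ~r) | p reduces to true regardless of the other variables. Either way (~u | ~r) | p holds.

(⇐) This fails. Under r = T, u = F, p = F, the left side is false but the right side is true.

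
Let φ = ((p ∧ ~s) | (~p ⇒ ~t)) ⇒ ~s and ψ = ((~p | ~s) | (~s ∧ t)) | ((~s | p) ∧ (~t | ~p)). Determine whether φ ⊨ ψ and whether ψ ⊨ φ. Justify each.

(⇒) Assume the antecedent. If p is true, the antecedent forces (p = T, t = F, s = F) or (p = T, t = T, s = F), and the consequent holds there. If p is false, the consequent reduces to true regardless of the other variables. Either way the consequent holds.

(⇐) This fails. Under p = F, t = F, s = T, the left side is false but the right side is true.

Only the forward direction holds.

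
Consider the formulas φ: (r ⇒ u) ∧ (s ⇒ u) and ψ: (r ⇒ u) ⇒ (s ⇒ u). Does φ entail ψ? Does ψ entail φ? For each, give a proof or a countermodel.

(⟹) Assume the antecedent. If s is true, the antecedent forces (s = T, u = T, r = F) or (s = T, u = T, r = T), and (r ⇒ u) ⇒ (s ⇒ u) holds there. If s is false, (r ⇒ u) ⇒ (s ⇒ u) reduces to true regardless of the other variables. Either way (r ⇒ u) ⇒ (s ⇒ u) holds.

(⟸) This fails. Under s = F, u = F, r = T, the left side is false but the right side is true.

Not equivalent: only (⇒) holds.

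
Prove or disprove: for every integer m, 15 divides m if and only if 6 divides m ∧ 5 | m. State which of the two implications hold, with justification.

(⇐) Suppose 6 ∣ m and 5 ∣ m. Any common multiple of 6 and 5 is a multiple of their lcm; here gcd(6, 5) = 1, so lcm(6, 5) = 6·5 = 30, so 30 ∣ m. Since 15 ∣ 30, it follows that 15 ∣ m.

(⇒) This fails: take m = 15. Certainly 15 ∣ 15, but 6 ∤ 15.

(⇒) fails; (⇐) holds.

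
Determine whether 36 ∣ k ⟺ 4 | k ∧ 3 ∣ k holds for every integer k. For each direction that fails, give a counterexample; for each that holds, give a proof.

[⇒] If 36 ∣ k, write k = 36q. Since 36 = 9·4, k = 4·(9q), so 4 ∣ k; and since 36 = 12·3, k = 3·(12q), so 3 ∣ k.

[⇐] This fails: take k = 12. Both 4 ∣ 12 and 3 ∣ 12, yet 12 is not a multiple of 36 (since 12 = 0·36 + 12), so 36 ∤ 12.

The forward direction holds; the converse fails.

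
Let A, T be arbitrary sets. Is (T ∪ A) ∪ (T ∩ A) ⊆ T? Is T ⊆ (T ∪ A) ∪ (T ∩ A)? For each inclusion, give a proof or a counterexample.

Only the reverse inclusion holds.

(⊆) This inclusion fails. Take A = {1}, T = ∅; then 1 ∈ (T ∪ A) ∪ (T ∩ A) but 1 ∉ T.

(⊇) Let x ∈ T. Then either x ∈ T and x ∉ A; or x ∈ A ∩ T. In each case x ∈ (T ∪ A) ∪ (T ∩ A), so T ⊆ (T ∪ A) ∪ (T ∩ A).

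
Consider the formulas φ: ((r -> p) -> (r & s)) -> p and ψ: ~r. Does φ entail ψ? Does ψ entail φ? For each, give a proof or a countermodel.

Only the converse holds.

[⇒] This fails. Under s = F, r = T, p = T, the left side is true but the right side is false.

[⇐] Assume the antecedent. If s is true, the antecedent forces (s = T, r = F, p = F) or (s = T, r = F, p = T), and ((r -> p) -> (r & s)) -> p holds there. If s is false, the antecedent forces (s = F, r = F, p = F) or (s = F, r = F, p = T), and ((r -> p) -> (r & s)) -> p holds there. Either way ((r -> p) -> (r & s)) -> p holds.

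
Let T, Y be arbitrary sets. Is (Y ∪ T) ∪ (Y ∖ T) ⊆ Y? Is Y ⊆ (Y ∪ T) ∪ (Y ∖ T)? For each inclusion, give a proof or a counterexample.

(⟹) This inclusion fails. Take T = {1}, Y = ∅; then 1 ∈ (Y ∪ T) ∪ (Y ∖ T) but 1 ∉ Y.

(⟸) Let x ∈ Y. Then either x ∈ Y and x ∉ T; or x ∈ T ∩ Y. In each case x ∈ (Y ∪ T) ∪ (Y ∖ T), so Y ⊆ (Y ∪ T) ∪ (Y ∖ T).

(⊆) fails; (⊇) holds.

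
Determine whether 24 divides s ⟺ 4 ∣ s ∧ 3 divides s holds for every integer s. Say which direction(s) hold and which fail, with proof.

Only the forward direction holds.

(→) If 24 ∣ s, write s = 24q. Since 24 = 6·4, s = 4·(6q), so 4 ∣ s; and since 24 = 8·3, s = 3·(8q), so 3 ∣ s.

(←) This fails: take s = 12. Both 4 ∣ 12 and 3 ∣ 12, yet 12 is not a multiple of 24 (since 12 = 0·24 + 12), so 24 ∤ 12.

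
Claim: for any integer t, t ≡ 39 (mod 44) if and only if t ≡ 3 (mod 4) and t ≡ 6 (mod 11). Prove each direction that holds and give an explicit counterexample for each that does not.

(⇐) If t ≡ 3 (mod 4) and t ≡ 6 (mod 11), then by the Chinese remainder theorem t ≡ 39 (mod 44). This is exactly t ≡ 39 (mod 44).

(⇒) Suppose t ≡ 39 (mod 44); write t = 44j + 39. Since 4 ∣ 44, reducing mod 4 gives t ≡ 39 ≡ 3 (mod 4); since 11 ∣ 44, reducing mod 11 gives t ≡ 39 ≡ 6 (mod 11).

Both directions hold.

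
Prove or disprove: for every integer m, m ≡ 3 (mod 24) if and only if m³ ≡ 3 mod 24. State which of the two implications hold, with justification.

Both directions hold.

Forward direction. Suppose m ≡ 3 (mod 24). Write m = 24j + 3. Then (24j + 3)³ = 13824j³ + 5184j² + 648j + 27 = 24(576j³ + 216j² + 27j + 1) + 3, so m³ ≡ 3 (mod 24).

Converse. Suppose m³ ≡ 3 (mod 24). The only residue r in {0, …, 23} with r³ ≡ 3 (mod 24) is r = 3, so m ≡ 3 (mod 24).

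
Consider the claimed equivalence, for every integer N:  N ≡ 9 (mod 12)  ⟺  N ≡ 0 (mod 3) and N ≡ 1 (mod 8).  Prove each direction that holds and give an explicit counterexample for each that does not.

Only the converse holds.

(⟹) This fails: N = 21 gives 21 ≡ 9 (mod 12) but 21 ≡ 5 (mod 8), so the conjunction on the right does not hold.

(⟸) Conversely, if N ≡ 0 (mod 3) and N ≡ 1 (mod 8), then by the Chinese remainder theorem N ≡ 9 (mod 24). Since 9 ≡ 9 (mod 12) and 12 ∣ 24, we get N ≡ 9 (mod 12).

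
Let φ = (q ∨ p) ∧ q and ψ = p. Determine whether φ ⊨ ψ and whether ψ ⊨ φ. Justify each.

(⟹) This fails. Under q = T, p = F, the left side is true but the right side is false.

(⟸) This fails. Under q = F, p = T, the left side is false but the right side is true.

Neither implication holds.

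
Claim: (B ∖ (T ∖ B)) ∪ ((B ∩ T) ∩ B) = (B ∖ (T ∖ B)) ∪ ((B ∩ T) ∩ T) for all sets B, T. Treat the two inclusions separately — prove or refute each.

(⊇) Let x ∈ (B ∖ (T ∖ B)) ∪ ((B ∩ T) ∩ T). Then either x ∈ B and x ∉ T; or x ∈ B ∩ T. In each case x ∈ (B ∖ (T ∖ B)) ∪ ((B ∩ T) ∩ B), so (B ∖ (T ∖ B)) ∪ ((B ∩ T) ∩ T) ⊆ (B ∖ (T ∖ B)) ∪ ((B ∩ T) ∩ B).

(⊆) Let x ∈ (B ∖ (T ∖ B)) ∪ ((B ∩ T) ∩ B). Then either x ∈ B and x ∉ T; or x ∈ B ∩ T. In each case x ∈ (B ∖ (T ∖ B)) ∪ ((B ∩ T) ∩ T), so (B ∖ (T ∖ B)) ∪ ((B ∩ T) ∩ B) ⊆ (B ∖ (T ∖ B)) ∪ ((B ∩ T) ∩ T).

Both inclusions hold; the sets are equal.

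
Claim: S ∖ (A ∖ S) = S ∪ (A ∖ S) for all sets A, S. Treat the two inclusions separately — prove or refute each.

The sets are not equal: only the forward inclusion holds.

Forward inclusion. Let x ∈ S ∖ (A ∖ S). Then either x ∈ S and x ∉ A; or x ∈ A ∩ S. In each case x ∈ S ∪ (A ∖ S), so S ∖ (A ∖ S) ⊆ S ∪ (A ∖ S).

Reverse inclusion. This inclusion fails. Take A = {1}, S = ∅; then 1 ∈ S ∪ (A ∖ S) but 1 ∉ S ∖ (A ∖ S).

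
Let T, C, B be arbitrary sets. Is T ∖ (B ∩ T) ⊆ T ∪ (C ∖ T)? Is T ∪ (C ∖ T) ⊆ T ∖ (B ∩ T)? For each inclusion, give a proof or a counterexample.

The sets are not equal: only the forward inclusion holds.

Forward inclusion. Let x ∈ T ∖ (B ∩ T). Then either x ∈ T and x ∉ C, B; or x ∈ T ∩ C and x ∉ B. In each case x ∈ T ∪ (C ∖ T), so T ∖ (B ∩ T) ⊆ T ∪ (C ∖ T).

Reverse inclusion. This inclusion fails. Take T = ∅, C = {1}, B = ∅; then 1 ∈ T ∪ (C ∖ T) but 1 ∉ T ∖ (B ∩ T).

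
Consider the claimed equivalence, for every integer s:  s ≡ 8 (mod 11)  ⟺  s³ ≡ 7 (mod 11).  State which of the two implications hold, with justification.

Neither implication holds.

(⇒) This fails: take s = 8. Then 8 ≡ 8 (mod 11), but 8³ = 512 ≡ 6 (mod 11), not 7.

(⇐) This fails: take s = 6. Then 6³ = 216 ≡ 7 (mod 11), yet 6 ≡ 6 (mod 11), not 8.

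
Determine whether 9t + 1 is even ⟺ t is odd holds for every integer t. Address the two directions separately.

Converse. Suppose t is odd; write t = 2j + 1. Then 9t + 1 = 9·(2j + 1) + 1 = 2·9j + 10, which is even.

Forward direction. Suppose 9t + 1 is even. Since 9 is odd, 9t and t have the same parity, so 9t + 1 ≡ t + 1 (mod 2). As 1 is odd, 9t + 1 is even exactly when t is odd. Thus t is odd.

Both directions hold.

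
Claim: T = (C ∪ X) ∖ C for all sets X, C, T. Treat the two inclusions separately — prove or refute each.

Both inclusions fail.

(⟹) This inclusion fails. Take X = ∅, C = ∅, T = {1}; then 1 ∈ T but 1 ∉ (C ∪ X) ∖ C.

(⟸) This inclusion fails. Take X = {1}, C = ∅, T = ∅; then 1 ∈ (C ∪ X) ∖ C but 1 ∉ T.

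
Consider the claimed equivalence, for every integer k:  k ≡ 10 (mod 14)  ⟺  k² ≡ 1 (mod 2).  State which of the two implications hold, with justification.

Both directions fail.

(⇒) This fails: take k = 10. Then 10 ≡ 10 (mod 14), but 10² = 100 ≡ 0 (mod 2), not 1.

(⇐) This fails: take k = 1. Then 1² = 1 ≡ 1 (mod 2), yet 1 ≡ 1 (mod 14), not 10.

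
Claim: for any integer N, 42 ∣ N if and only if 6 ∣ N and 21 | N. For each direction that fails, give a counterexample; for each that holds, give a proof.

Both directions hold; the statement is true.

(⟹) If 42 ∣ N, write N = 42q. Since 42 = 7·6, N = 6·(7q), so 6 ∣ N; and since 42 = 2·21, N = 21·(2q), so 21 ∣ N.

(⟸) Suppose 6 ∣ N and 21 ∣ N. Any common multiple of 6 and 21 is a multiple of their lcm; here lcm(6, 21) = 6·21/gcd(6, 21) = 126/3 = 42, so 42 ∣ N.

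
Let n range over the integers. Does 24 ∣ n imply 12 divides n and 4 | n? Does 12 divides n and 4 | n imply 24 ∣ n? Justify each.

Not equivalent: only (⇒) holds.

Converse. This fails: take n = 12. Both 12 ∣ 12 and 4 ∣ 12, yet 12 is not a multiple of 24 (since 12 = 0·24 + 12), so 24 ∤ 12.

Forward direction. If 24 ∣ n, write n = 24q. Since 24 = 2·12, n = 12·(2q), so 12 ∣ n; and since 24 = 6·4, n = 4·(6q), so 4 ∣ n.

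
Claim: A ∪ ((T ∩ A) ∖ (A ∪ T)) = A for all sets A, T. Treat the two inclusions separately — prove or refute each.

Both inclusions hold; the sets are equal.

Forward inclusion. Let x ∈ A ∪ ((T ∩ A) ∖ (A ∪ T)). Then either x ∈ A and x ∉ T; or x ∈ A ∩ T. In each case x ∈ A, so A ∪ ((T ∩ A) ∖ (A ∪ T)) ⊆ A.

Reverse inclusion. Let x ∈ A. Then either x ∈ A and x ∉ T; or x ∈ A ∩ T. In each case x ∈ A ∪ ((T ∩ A) ∖ (A ∪ T)), so A ⊆ A ∪ ((T ∩ A) ∖ (A ∪ T)).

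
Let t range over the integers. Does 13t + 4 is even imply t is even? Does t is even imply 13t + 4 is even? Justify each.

Converse. Suppose t is even; write t = 2j. Then 13t + 4 = 13·(2j) + 4 = 2·13j + 4, which is even.

Forward direction. Suppose 13t + 4 is even. Since 13 is odd, 13t and t have the same parity, so 13t + 4 ≡ t + 4 (mod 2). As 4 is even, 13t + 4 is even exactly when t is even. Thus t is even.

Equivalent; both directions hold.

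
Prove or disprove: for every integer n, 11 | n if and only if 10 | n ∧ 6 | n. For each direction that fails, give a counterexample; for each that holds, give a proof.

Neither direction holds.

Forward direction. This fails: take n = 11. Certainly 11 ∣ 11, but 10 ∤ 11.

Converse. This fails: take n = 30. Both 10 ∣ 30 and 6 ∣ 30, yet 30 is not a multiple of 11 (since 30 = 2·11 + 8), so 11 ∤ 30.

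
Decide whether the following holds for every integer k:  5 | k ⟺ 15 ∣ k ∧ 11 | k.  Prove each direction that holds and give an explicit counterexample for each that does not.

The forward direction fails; the converse holds.

(⟸) Suppose 15 ∣ k and 11 ∣ k. Any common multiple of 15 and 11 is a multiple of their lcm; here gcd(15, 11) = 1, so lcm(15, 11) = 15·11 = 165, so 165 ∣ k. Since 5 ∣ 165, it follows that 5 ∣ k.

(⟹) This fails: take k = 5. Certainly 5 ∣ 5, but 15 ∤ 5.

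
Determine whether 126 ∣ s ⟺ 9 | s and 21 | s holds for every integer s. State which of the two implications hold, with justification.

Not equivalent: only (⇒) holds.

Forward direction. If 126 ∣ s, write s = 126q. Since 126 = 14·9, s = 9·(14q), so 9 ∣ s; and since 126 = 6·21, s = 21·(6q), so 21 ∣ s.

Converse. This fails: take s = 63. Both 9 ∣ 63 and 21 ∣ 63, yet 63 is not a multiple of 126 (since 63 = 0·126 + 63), so 126 ∤ 63.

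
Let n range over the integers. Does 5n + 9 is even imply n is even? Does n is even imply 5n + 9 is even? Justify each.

Forward direction. This fails: n = 1 gives 5n + 9 = 14, which is even, but 1 is odd, not even.

Converse. This also fails: n = 4 is even, but 5n + 9 = 29 is odd, not even.

Neither direction holds.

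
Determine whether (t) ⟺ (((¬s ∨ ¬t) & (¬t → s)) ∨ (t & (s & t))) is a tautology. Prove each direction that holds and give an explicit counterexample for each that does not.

Not equivalent: only (⇒) holds.

(⇐) This fails. Under t = F, s = T, the left side is false but the right side is true.

(⇒) Assume the antecedent. If t is true, the consequent reduces to true regardless of the other variables. If t is false, the antecedent cannot hold. Either way the consequent holds.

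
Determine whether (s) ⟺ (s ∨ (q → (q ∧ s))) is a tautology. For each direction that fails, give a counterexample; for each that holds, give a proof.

The forward direction holds; the converse fails.

(→) Assume the antecedent. If s is true, s ∨ (q → (q ∧ s)) reduces to true regardless of the other variables. If s is false, the antecedent cannot hold. Either way s ∨ (q → (q ∧ s)) holds.

(←) This fails. Under s = F, q = F, the left side is false but the right side is true.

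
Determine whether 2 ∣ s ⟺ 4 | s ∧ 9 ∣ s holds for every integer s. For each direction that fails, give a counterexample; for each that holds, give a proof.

(⇒) This fails: take s = 2. Certainly 2 ∣ 2, but 4 ∤ 2.

(⇐) Suppose 4 ∣ s and 9 ∣ s. Any common multiple of 4 and 9 is a multiple of their lcm; here gcd(4, 9) = 1, so lcm(4, 9) = 4·9 = 36, so 36 ∣ s. Since 2 ∣ 36, it follows that 2 ∣ s.

The forward direction fails; the converse holds.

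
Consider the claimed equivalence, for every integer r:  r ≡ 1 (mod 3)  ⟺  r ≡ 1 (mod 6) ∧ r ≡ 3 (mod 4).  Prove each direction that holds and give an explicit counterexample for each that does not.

(⇒) fails; (⇐) holds.

(⇒) This fails: r = 1 gives 1 ≡ 1 (mod 3) but 1 ≡ 1 (mod 4), so the conjunction on the right does not hold.

(⇐) Conversely, if r ≡ 1 (mod 6) and r ≡ 3 (mod 4), then by the Chinese remainder theorem r ≡ 7 (mod 12). Since 7 ≡ 1 (mod 3) and 3 ∣ 12, we get r ≡ 1 (mod 3).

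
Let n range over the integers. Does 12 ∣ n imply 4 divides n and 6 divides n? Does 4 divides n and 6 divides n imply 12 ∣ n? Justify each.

Equivalent; both directions hold.

(⟸) Suppose 4 ∣ n and 6 ∣ n. Any common multiple of 4 and 6 is a multiple of their lcm; here lcm(4, 6) = 4·6/gcd(4, 6) = 24/2 = 12, so 12 ∣ n.

(⟹) If 12 ∣ n, write n = 12q. Since 12 = 3·4, n = 4·(3q), so 4 ∣ n; and since 12 = 2·6, n = 6·(2q), so 6 ∣ n.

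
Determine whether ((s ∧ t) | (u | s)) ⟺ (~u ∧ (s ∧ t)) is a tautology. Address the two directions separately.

[⇒] This fails. Under u = T, t = F, s = F, the left side is true but the right side is false.

[⇐] Assume the antecedent. If u is true, the antecedent cannot hold. If u is false, the antecedent forces (u = F, t = T, s = T), and (s ∧ t) | (u | s) holds there. Either way (s ∧ t) | (u | s) holds.

Not equivalent: only (⇐) holds.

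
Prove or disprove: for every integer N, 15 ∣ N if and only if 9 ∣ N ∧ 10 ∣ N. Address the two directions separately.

Only the converse holds.

(⇒) This fails: take N = 15. Certainly 15 ∣ 15, but 9 ∤ 15.

(⇐) Suppose 9 ∣ N and 10 ∣ N. Any common multiple of 9 and 10 is a multiple of their lcm; here gcd(9, 10) = 1, so lcm(9, 10) = 9·10 = 90, so 90 ∣ N. Since 15 ∣ 90, it follows that 15 ∣ N.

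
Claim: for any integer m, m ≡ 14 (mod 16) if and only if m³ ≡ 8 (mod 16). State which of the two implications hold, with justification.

Only the forward direction holds.

[⇒] Suppose m ≡ 14 (mod 16). Write m = 16j + 14. Then (16j + 14)³ = 4096j³ + 10752j² + 9408j + 2744 = 16(256j³ + 672j² + 588j + 171) + 8, so m³ ≡ 8 (mod 16).

[⇐] This fails: take m = 2. Then 2³ = 8 ≡ 8 (mod 16), yet 2 ≡ 2 (mod 16), not 14.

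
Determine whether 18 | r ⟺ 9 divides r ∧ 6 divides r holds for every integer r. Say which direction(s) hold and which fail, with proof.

(⇒) If 18 ∣ r, write r = 18q. Since 18 = 2·9, r = 9·(2q), so 9 ∣ r; and since 18 = 3·6, r = 6·(3q), so 6 ∣ r.

(⇐) Suppose 9 ∣ r and 6 ∣ r. Any common multiple of 9 and 6 is a multiple of their lcm; here lcm(9, 6) = 9·6/gcd(9, 6) = 54/3 = 18, so 18 ∣ r.

Both directions hold; the statement is true.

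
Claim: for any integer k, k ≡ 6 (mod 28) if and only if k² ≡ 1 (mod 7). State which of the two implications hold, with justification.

Only the forward implication holds.

Forward direction. Suppose k ≡ 6 (mod 28). Then k² ≡ 6² = 36 (mod 28), and since 7 ∣ 28, also k² ≡ 1 (mod 7).

Converse. This fails: take k = 1. Then 1² = 1 ≡ 1 (mod 7), yet 1 ≡ 1 (mod 28), not 6.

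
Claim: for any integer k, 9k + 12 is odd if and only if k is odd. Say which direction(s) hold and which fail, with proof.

(⟹) Suppose 9k + 12 is odd. Since 9 is odd, 9k and k have the same parity, so 9k + 12 ≡ k + 12 (mod 2). As 12 is even, 9k + 12 is odd exactly when k is odd. Thus k is odd.

(⟸) Conversely, suppose k is odd; write k = 2j + 1. Then 9k + 12 = 9·(2j + 1) + 12 = 2·9j + 21, which is odd.

Both implications hold.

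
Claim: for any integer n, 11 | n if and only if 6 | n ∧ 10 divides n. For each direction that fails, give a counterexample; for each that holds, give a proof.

Forward direction. This fails: take n = 11. Certainly 11 ∣ 11, but 6 ∤ 11.

Converse. This fails: take n = 30. Both 6 ∣ 30 and 10 ∣ 30, yet 30 is not a multiple of 11 (since 30 = 2·11 + 8), so 11 ∤ 30.

Neither direction holds.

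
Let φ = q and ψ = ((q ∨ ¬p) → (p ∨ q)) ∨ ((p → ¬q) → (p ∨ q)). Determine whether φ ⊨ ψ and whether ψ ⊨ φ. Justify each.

(⇒) holds; (⇐) fails.

(⇒) Assume the antecedent. If q is true, the consequent reduces to true regardless of the other variables. If q is false, the antecedent cannot hold. Either way the consequent holds.

(⇐) This fails. Under q = F, p = T, the left side is false but the right side is true.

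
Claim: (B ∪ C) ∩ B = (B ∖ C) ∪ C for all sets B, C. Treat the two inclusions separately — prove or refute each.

(⊆) holds; (⊇) fails.

Forward inclusion. Let x ∈ (B ∪ C) ∩ B. Then either x ∈ B and x ∉ C; or x ∈ B ∩ C. In each case x ∈ (B ∖ C) ∪ C, so (B ∪ C) ∩ B ⊆ (B ∖ C) ∪ C.

Reverse inclusion. This inclusion fails. Take B = ∅, C = {1}; then 1 ∈ (B ∖ C) ∪ C but 1 ∉ (B ∪ C) ∩ B.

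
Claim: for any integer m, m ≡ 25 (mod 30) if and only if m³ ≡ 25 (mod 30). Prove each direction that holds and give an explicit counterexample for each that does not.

[⇒] Suppose m ≡ 25 (mod 30). Write m = 30j + 25. Then (30j + 25)³ = 27000j³ + 67500j² + 56250j + 15625 = 30(900j³ + 2250j² + 1875j + 520) + 25, so m³ ≡ 25 (mod 30).

[⇐] Conversely, suppose m³ ≡ 25 (mod 30). The only residue r in {0, …, 29} with r³ ≡ 25 (mod 30) is r = 25, so m ≡ 25 (mod 30).

Equivalent; both directions hold.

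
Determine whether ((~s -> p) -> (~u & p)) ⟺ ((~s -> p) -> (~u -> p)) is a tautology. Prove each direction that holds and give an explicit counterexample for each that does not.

[⇒] Assume the antecedent. If s is true, the antecedent forces (u = F, s = T, p = T), and (~s -> p) -> (~u -> p) holds there. If s is false, (~s -> p) -> (~u -> p) reduces to true regardless of the other variables. Either way (~s -> p) -> (~u -> p) holds.

[⇐] This fails. Under u = T, s = T, p = F, the left side is false but the right side is true.

Only the forward direction holds.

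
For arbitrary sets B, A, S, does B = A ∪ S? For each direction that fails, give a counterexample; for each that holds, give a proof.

Forward inclusion. This inclusion fails. Take B = {1}, A = ∅, S = ∅; then 1 ∈ B but 1 ∉ A ∪ S.

Reverse inclusion. This inclusion fails. Take B = ∅, A = {1}, S = ∅; then 1 ∈ A ∪ S but 1 ∉ B.

(⊆) fails and (⊇) fails.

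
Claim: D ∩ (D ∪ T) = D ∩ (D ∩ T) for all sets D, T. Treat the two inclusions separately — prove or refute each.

Forward inclusion. This inclusion fails. Take D = {1}, T = ∅; then 1 ∈ D ∩ (D ∪ T) but 1 ∉ D ∩ (D ∩ T).

Reverse inclusion. Let x ∈ D ∩ (D ∩ T). Then x ∈ D ∩ T, from which x ∈ D ∩ (D ∪ T).

Only the reverse inclusion holds.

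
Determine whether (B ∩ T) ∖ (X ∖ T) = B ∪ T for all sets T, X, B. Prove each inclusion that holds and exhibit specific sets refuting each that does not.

Only the forward inclusion holds.

(⟹) Let x ∈ (B ∩ T) ∖ (X ∖ T). Then either x ∈ T ∩ B and x ∉ X; or x ∈ T ∩ X ∩ B. In each case x ∈ B ∪ T, so (B ∩ T) ∖ (X ∖ T) ⊆ B ∪ T.

(⟸) This inclusion fails. Take T = {1}, X = ∅, B = ∅; then 1 ∈ B ∪ T but 1 ∉ (B ∩ T) ∖ (X ∖ T).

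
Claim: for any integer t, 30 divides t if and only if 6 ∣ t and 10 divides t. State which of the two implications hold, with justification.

(⇐) Suppose 6 ∣ t and 10 ∣ t. Any common multiple of 6 and 10 is a multiple of their lcm; here lcm(6, 10) = 6·10/gcd(6, 10) = 60/2 = 30, so 30 ∣ t.

(⇒) If 30 ∣ t, write t = 30q. Since 30 = 5·6, t = 6·(5q), so 6 ∣ t; and since 30 = 3·10, t = 10·(3q), so 10 ∣ t.

Both implications hold.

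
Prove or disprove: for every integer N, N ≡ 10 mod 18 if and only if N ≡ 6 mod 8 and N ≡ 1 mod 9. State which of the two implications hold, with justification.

(⇒) fails; (⇐) holds.

[⇒] This fails: N = 64 gives 64 ≡ 10 (mod 18) but 64 ≡ 0 (mod 8), so the conjunction on the right does not hold.

[⇐] Conversely, if N ≡ 6 (mod 8) and N ≡ 1 (mod 9), then by the Chinese remainder theorem N ≡ 46 (mod 72). Since 46 ≡ 10 (mod 18) and 18 ∣ 72, we get N ≡ 10 (mod 18).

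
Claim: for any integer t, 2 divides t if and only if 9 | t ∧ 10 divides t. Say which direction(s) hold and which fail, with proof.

Only the reverse direction holds.

(←) Suppose 9 ∣ t and 10 ∣ t. Any common multiple of 9 and 10 is a multiple of their lcm; here gcd(9, 10) = 1, so lcm(9, 10) = 9·10 = 90, so 90 ∣ t. Since 2 ∣ 90, it follows that 2 ∣ t.

(→) This fails: take t = 2. Certainly 2 ∣ 2, but 9 ∤ 2.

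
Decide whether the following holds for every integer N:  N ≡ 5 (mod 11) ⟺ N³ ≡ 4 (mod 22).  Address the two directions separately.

Only the reverse direction holds.

(⇐) The residues r modulo 22 with r³ ≡ 4 (mod 22) are exactly {16}, and each is ≡ 5 (mod 11).

(⇒) This fails: take N = 5. Then 5 ≡ 5 (mod 11), but 5³ = 125 ≡ 15 (mod 22), not 4.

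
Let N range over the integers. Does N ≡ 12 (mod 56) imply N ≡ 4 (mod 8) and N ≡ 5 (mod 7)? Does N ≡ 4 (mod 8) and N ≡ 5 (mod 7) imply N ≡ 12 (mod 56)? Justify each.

Both directions hold; the statement is true.

(⟸) If N ≡ 4 (mod 8) and N ≡ 5 (mod 7), then by the Chinese remainder theorem N ≡ 12 (mod 56). This is exactly N ≡ 12 (mod 56).

(⟹) Suppose N ≡ 12 (mod 56); write N = 56j + 12. Since 8 ∣ 56, reducing mod 8 gives N ≡ 12 ≡ 4 (mod 8); since 7 ∣ 56, reducing mod 7 gives N ≡ 12 ≡ 5 (mod 7).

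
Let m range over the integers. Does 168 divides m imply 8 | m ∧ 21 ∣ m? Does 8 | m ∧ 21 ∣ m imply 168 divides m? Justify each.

(⟸) Suppose 8 ∣ m and 21 ∣ m. Any common multiple of 8 and 21 is a multiple of their lcm; here gcd(8, 21) = 1, so lcm(8, 21) = 8·21 = 168, so 168 ∣ m.

(⟹) If 168 ∣ m, write m = 168q. Since 168 = 21·8, m = 8·(21q), so 8 ∣ m; and since 168 = 8·21, m = 21·(8q), so 21 ∣ m.

Equivalent; both directions hold.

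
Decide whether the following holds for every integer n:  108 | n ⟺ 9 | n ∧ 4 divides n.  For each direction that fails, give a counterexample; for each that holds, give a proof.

Only the forward direction holds.

(⟹) If 108 ∣ n, write n = 108q. Since 108 = 12·9, n = 9·(12q), so 9 ∣ n; and since 108 = 27·4, n = 4·(27q), so 4 ∣ n.

(⟸) This fails: take n = 36. Both 9 ∣ 36 and 4 ∣ 36, yet 36 is not a multiple of 108 (since 36 = 0·108 + 36), so 108 ∤ 36.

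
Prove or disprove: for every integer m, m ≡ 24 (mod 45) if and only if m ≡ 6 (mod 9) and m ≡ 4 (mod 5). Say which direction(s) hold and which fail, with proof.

Both directions hold; the statement is true.

(⟹) Suppose m ≡ 24 (mod 45); write m = 45j + 24. Since 9 ∣ 45, reducing mod 9 gives m ≡ 24 ≡ 6 (mod 9); since 5 ∣ 45, reducing mod 5 gives m ≡ 24 ≡ 4 (mod 5).

(⟸) Conversely, if m ≡ 6 (mod 9) and m ≡ 4 (mod 5), then by the Chinese remainder theorem m ≡ 24 (mod 45). This is exactly m ≡ 24 (mod 45).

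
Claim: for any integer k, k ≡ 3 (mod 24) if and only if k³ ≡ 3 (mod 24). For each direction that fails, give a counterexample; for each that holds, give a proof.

(⟹) Suppose k ≡ 3 (mod 24). Write k = 24j + 3. Then (24j + 3)³ = 13824j³ + 5184j² + 648j + 27 = 24(576j³ + 216j² + 27j + 1) + 3, so k³ ≡ 3 (mod 24).

(⟸) Conversely, suppose k³ ≡ 3 (mod 24). The only residue r in {0, …, 23} with r³ ≡ 3 (mod 24) is r = 3, so k ≡ 3 (mod 24).

Equivalent; both directions hold.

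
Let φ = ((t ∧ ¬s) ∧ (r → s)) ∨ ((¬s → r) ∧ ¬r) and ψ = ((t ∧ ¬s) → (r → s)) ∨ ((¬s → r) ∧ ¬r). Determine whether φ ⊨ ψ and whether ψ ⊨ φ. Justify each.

The forward direction holds; the converse fails.

(→) Assume the antecedent. If r is true, the antecedent cannot hold. If r is false, the consequent reduces to true regardless of the other variables. Either way the consequent holds.

(←) This fails. Under r = F, t = F, s = F, the left side is false but the right side is true.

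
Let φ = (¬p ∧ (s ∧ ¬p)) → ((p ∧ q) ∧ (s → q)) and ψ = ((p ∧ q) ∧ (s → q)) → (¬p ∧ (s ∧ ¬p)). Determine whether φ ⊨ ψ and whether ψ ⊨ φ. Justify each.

Neither implication holds.

(⇒) This fails. Under s = F, p = T, q = T, the left side is true but the right side is false.

(⇐) This fails. Under s = T, p = F, q = F, the left side is false but the right side is true.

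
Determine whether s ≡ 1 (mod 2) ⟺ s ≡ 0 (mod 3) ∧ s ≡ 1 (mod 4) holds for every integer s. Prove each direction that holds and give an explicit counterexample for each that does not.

Forward direction. This fails: s = 1 gives 1 ≡ 1 (mod 2) but 1 ≡ 1 (mod 3), so the conjunction on the right does not hold.

Converse. If s ≡ 0 (mod 3) and s ≡ 1 (mod 4), then by the Chinese remainder theorem s ≡ 9 (mod 12). Since 9 ≡ 1 (mod 2) and 2 ∣ 12, we get s ≡ 1 (mod 2).

Only the converse holds.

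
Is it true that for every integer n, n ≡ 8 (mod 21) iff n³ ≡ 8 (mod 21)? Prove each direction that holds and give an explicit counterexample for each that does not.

Forward direction. Suppose n ≡ 8 (mod 21). Write n = 21j + 8. Then (21j + 8)³ = 9261j³ + 10584j² + 4032j + 512 = 21(441j³ + 504j² + 192j + 24) + 8, so n³ ≡ 8 (mod 21).

Converse. This fails: take n = 2. Then 2³ = 8 ≡ 8 (mod 21), yet 2 ≡ 2 (mod 21), not 8.

Not equivalent: only (⇒) holds.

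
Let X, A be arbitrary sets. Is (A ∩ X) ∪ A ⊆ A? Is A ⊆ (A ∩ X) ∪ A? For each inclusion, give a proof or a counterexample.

(⊇) Let x ∈ A. Then either x ∈ A and x ∉ X; or x ∈ X ∩ A. In each case x ∈ (A ∩ X) ∪ A, so A ⊆ (A ∩ X) ∪ A.

(⊆) Let x ∈ (A ∩ X) ∪ A. Then either x ∈ A and x ∉ X; or x ∈ X ∩ A. In each case x ∈ A, so (A ∩ X) ∪ A ⊆ A.

The two sets are equal.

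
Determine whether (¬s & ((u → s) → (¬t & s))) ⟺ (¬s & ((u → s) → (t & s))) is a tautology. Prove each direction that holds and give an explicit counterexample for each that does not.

(⇐) Assume the antecedent. If s is true, the antecedent cannot hold. If s is false, the antecedent forces (s = F, u = T, t = F) or (s = F, u = T, t = T), and ¬s & ((u → s) → (¬t & s)) holds there. Either way ¬s & ((u → s) → (¬t & s)) holds.

(⇒) Assume the antecedent. If s is true, the antecedent cannot hold. If s is false, the antecedent forces (s = F, u = T, t = F) or (s = F, u = T, t = T), and ¬s & ((u → s) → (t & s)) holds there. Either way ¬s & ((u → s) → (t & s)) holds.

The biconditional holds.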